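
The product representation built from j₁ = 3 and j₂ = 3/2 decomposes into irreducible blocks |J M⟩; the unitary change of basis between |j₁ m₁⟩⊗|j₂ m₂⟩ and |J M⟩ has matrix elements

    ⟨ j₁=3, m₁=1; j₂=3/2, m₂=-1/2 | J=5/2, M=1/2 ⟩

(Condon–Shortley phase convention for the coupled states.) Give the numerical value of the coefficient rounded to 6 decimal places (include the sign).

-0.119523

j₁+j₂−J=2  J+j₁−j₂=4  J−j₁+j₂=1  j₁+j₂+J+1=8
(j₁±m₁, j₂±m₂, J±M) = (4,2,1,2,3,2)
P² = 288/35
sum k=0..1:
  [0] +1/8 = 1/8
  [1] −1/6 = -1/6
S = -1/24
C² = P²·S² = 1/70 ; C = -0.119523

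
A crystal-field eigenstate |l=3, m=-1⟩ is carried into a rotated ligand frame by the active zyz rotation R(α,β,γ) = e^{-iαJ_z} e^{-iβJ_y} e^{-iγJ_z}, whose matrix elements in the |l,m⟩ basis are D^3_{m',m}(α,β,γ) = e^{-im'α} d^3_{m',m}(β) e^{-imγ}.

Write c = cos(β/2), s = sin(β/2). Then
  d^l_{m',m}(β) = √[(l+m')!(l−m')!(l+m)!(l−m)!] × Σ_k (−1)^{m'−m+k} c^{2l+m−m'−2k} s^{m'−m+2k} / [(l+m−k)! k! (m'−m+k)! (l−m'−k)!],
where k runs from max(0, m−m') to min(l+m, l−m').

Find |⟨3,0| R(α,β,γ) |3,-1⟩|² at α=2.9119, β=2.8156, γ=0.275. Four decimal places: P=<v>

P=0.2338

D^3_{0,-1}(2.9119,2.8156,0.2750) = e^{-i·0·2.9119}·d^3_{0,-1}(2.8156)·e^{-i·-1·0.2750}. Compute d first:
With c≡cos(β/2)=0.162276 and s≡sin(β/2)=0.986745, N=[6·6·2·24]^{1/2}=41.569219
Admissible k: 0..2 (factorial args all ≥0)
  k=0: (−1)^1·41.5692/(12)·0.1623^5·0.9867^1 = -0.000385
  k=1: (−1)^2·41.5692/(4)·0.1623^3·0.9867^3 = +0.042666
  k=2: (−1)^3·41.5692/(12)·0.1623^1·0.9867^5 = -0.525859
d^3_{0,-1}(2.8156) = -0.000385 +0.042666 -0.525859 = -0.483577
|D^3_{0,-1}|² = |d^3_{0,-1}(β)|² = (-0.483577)² = 0.233847 (the z-rotation phases have unit modulus)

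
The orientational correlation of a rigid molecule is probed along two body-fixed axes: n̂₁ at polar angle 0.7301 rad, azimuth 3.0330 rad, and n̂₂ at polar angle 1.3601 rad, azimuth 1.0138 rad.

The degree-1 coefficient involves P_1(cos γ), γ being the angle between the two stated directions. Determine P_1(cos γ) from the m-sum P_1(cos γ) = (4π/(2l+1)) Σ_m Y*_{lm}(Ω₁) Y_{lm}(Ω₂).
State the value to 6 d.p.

Addition theorem: P_1(cos γ) = (4π/3) Σ_m Y*_{lm}(Ω₁) Y_{lm}(Ω₂), m = −1…1:
  m=-1: (-0.22907 + 0.02497j) × (0.17860 - 0.28679j) = -0.03375 + 0.07015j  (running Σ = -0.03375 + 0.07015j)
  m=0: (0.36406 + 0.00000j) × (0.10219 + 0.00000j) = 0.03720 + 0.00000j  (running Σ = 0.00345 + 0.07015j)
  m=1: (0.22907 + 0.02497j) × (-0.17860 - 0.28679j) = -0.03375 - 0.07015j  (running Σ = -0.03030 + 0.00000j)
Σ over m = -0.03030 + 0.00000j; ×(4π/3) → -0.12691 + 0.00000j. Real part: -0.126912

-0.126912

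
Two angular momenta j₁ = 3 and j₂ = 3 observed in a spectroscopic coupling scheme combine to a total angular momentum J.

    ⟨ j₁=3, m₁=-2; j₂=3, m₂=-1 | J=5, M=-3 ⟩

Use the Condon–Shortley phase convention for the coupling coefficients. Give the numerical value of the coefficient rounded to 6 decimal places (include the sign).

j₁+j₂−J=1  J+j₁−j₂=5  J−j₁+j₂=5  j₁+j₂+J+1=12
(j₁±m₁, j₂±m₂, J±M) = (1,5,2,4,2,8)
P² = 153600
sum k=0..1:
  [0] +1/1440 = 1/1440
  [1] −1/576 = -1/576
S = -1/960
C² = P²·S² = 1/6 ; C = -0.408248

-0.408248  (= −√(1/6))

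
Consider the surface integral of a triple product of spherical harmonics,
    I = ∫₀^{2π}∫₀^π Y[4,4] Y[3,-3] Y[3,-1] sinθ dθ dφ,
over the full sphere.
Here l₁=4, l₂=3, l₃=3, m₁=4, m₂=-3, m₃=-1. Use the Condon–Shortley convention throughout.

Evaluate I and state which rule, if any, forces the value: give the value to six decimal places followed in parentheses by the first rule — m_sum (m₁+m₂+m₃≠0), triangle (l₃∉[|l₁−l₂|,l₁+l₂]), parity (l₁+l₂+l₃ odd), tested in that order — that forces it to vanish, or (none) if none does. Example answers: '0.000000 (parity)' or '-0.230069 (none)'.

-0.166198 (none)

Rules hold: Σm=0, L=10 even, 1≤3≤7.
N = 9·7·7 = 441
Δ = 4!·4!·2!/11! = 1/34650
Racah Σ t=1..3: t=1:−1/72 t=2:+1/16 t=3:−1/72 = 5/144
⇒ 3j(4 3 3; 0 0 0)² = 2/77, sgn -1
Racah Σ t=0..0: t=0:+1/1152 = 1/1152
⇒ 3j(4 3 3; 4 -3 -1)² = 1/33, sgn +1
4πI² = N·(3j₀)²·(3jₘ)² = 42/121
I = -1·√(0.347107/4π) = -0.16619847
No selection rule forces the value: the integral is nonzero (none).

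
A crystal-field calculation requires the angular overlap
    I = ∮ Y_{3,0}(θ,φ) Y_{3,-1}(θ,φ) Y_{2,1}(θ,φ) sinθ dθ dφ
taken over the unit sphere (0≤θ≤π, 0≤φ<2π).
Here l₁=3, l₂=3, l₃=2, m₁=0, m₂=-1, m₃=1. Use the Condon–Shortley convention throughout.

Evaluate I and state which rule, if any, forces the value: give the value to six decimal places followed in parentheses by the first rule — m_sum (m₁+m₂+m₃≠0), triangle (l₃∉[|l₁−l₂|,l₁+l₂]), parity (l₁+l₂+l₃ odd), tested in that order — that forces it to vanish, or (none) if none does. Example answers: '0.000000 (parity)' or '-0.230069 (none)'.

Checks pass: Σm=0; 8 even; l₃=2∈[0,6].
(2·3+1)(2·3+1)(2·2+1) = 245
Δ: 4! 2! 2! / 9! → 1/3780
sum: t=1:−1/24 t=2:+1/4 t=3:−1/24 = 1/6
3j²(3 3 2; 0 0 0) = Δ·Π!·Σ² = 4/105  (sign +1)
sum: t=1:−1/12 t=2:+1/8 = 1/24
3j²(3 3 2; 0 -1 1) = Δ·Π!·Σ² = 1/210  (sign -1)
combine: 4πI² = 245·4/105·1/210 = 2/45
take √, sign -1: I = -0.05947080
No selection rule forces the value: the integral is nonzero (none).

-0.059471 (none)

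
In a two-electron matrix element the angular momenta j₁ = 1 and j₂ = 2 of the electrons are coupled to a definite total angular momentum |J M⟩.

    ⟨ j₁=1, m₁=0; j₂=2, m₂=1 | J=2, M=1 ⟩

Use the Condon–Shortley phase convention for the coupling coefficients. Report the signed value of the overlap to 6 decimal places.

−√(1/6) ≈ -0.408248

√[5·1!1!3!/6! · 1!1!3!1!3!1!] = √(3/2)
  +(−1)^0/∏(0,1,1,3,0,0)! = 1/6  (running 1/6)
  +(−1)^1/∏(1,0,0,2,1,1)! = -1/2  (running -1/3)
⟨..|..⟩ = √(3/2)·(-1/3) = -0.408248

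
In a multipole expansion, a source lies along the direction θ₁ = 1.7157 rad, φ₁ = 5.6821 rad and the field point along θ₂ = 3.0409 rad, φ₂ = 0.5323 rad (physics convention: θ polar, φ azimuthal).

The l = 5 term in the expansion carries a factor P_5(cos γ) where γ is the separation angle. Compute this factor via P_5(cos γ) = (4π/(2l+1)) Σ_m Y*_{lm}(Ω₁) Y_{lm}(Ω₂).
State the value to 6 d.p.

0.293996

Summing Y*_{l m}(θ₁,φ₁)·Y_{l m}(θ₂,φ₂) over m ∈ [−5, 5]; prefactor 4π/(2·5+1) = 1.142397:
  [-5]  conj(Y_{5,-5})(Ω₁) = -0.436240-0.059771i ; Y_{5,-5}(Ω₂) = -0.000004-0.000002i ; Δ = +0.000002+0.000001i
  [-4]  conj(Y_{5,-4})(Ω₁) = +0.150424+0.136594i ; Y_{5,-4}(Ω₂) = +0.000079+0.000126i ; Δ = -0.000005+0.000030i
  [-3]  conj(Y_{5,-3})(Ω₁) = +0.062726+0.264959i ; Y_{5,-3}(Ω₂) = -0.000073-0.002778i ; Δ = +0.000732-0.000193i
  [-2]  conj(Y_{5,-2})(Ω₁) = +0.080941-0.209539i ; Y_{5,-2}(Ω₂) = -0.016272+0.029352i ; Δ = +0.004833+0.005785i
  [-1]  conj(Y_{5,-1})(Ω₁) = +0.187464-0.128550i ; Y_{5,-1}(Ω₂) = +0.214139-0.126130i ; Δ = +0.023929-0.051172i
  [+0]  conj(Y_{5,0})(Ω₁) = -0.229124-0.000000i ; Y_{5,0}(Ω₂) = -0.865769+0.000000i ; Δ = +0.198369+0.000000i
  [+1]  conj(Y_{5,1})(Ω₁) = -0.187464-0.128550i ; Y_{5,1}(Ω₂) = -0.214139-0.126130i ; Δ = +0.023929+0.051172i
  [+2]  conj(Y_{5,2})(Ω₁) = +0.080941+0.209539i ; Y_{5,2}(Ω₂) = -0.016272-0.029352i ; Δ = +0.004833-0.005785i
  [+3]  conj(Y_{5,3})(Ω₁) = -0.062726+0.264959i ; Y_{5,3}(Ω₂) = +0.000073-0.002778i ; Δ = +0.000732+0.000193i
  [+4]  conj(Y_{5,4})(Ω₁) = +0.150424-0.136594i ; Y_{5,4}(Ω₂) = +0.000079-0.000126i ; Δ = -0.000005-0.000030i
  [+5]  conj(Y_{5,5})(Ω₁) = +0.436240-0.059771i ; Y_{5,5}(Ω₂) = +0.000004-0.000002i ; Δ = +0.000002-0.000001i
Total Σ_m = +0.257350+0.000000i. Multiply by 1.142397: +0.293996+0.000000i. P_5(cos γ) = 0.293996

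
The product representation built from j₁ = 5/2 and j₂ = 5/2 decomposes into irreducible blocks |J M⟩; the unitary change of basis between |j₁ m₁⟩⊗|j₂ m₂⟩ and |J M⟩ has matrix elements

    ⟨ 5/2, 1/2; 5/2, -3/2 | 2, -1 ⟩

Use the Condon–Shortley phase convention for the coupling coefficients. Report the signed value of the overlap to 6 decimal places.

−√(1/7) ≈ -0.377964

√[5·3!2!2!/8! · 3!2!1!4!1!3!] = √(36/7)
  +(−1)^0/∏(0,3,2,1,0,1)! = 1/12  (running 1/12)
  +(−1)^1/∏(1,2,1,0,1,2)! = -1/4  (running -1/6)
⟨..|..⟩ = √(36/7)·(-1/6) = -0.377964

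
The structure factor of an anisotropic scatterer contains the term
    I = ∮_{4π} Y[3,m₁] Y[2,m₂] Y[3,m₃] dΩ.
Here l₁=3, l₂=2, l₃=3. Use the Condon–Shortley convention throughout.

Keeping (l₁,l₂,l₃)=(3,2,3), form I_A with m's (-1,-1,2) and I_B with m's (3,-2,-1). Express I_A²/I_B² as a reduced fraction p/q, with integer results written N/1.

l's match ⇒ only the (l;m) 3-j factors differ between A and B.
A: triangle coeff Δ(3,2,3) = 1/3780; Σ_t [0,1]: t=0:+1/48 t=1:−1/12 = -1/16; (3j)²=1/28 [(3 2 3; -1 -1 2)], sign=+1
B: triangle coeff Δ(3,2,3) = 1/3780; Σ_t [0,0]: t=0:+1/96 = 1/96; (3j)²=1/42 [(3 2 3; 3 -2 -1)], sign=+1
I_A²/I_B² = (1/28)/(1/42) = 3/2

3/2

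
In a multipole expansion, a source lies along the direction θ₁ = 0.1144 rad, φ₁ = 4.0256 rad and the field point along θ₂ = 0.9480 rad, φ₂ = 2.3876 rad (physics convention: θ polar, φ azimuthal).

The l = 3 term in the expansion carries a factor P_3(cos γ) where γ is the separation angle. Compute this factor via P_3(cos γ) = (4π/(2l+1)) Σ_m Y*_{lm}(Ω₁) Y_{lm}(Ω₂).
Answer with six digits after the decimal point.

-0.388909

Addition theorem: P_3(cos γ) = (4π/7) Σ_m Y*_{lm}(Ω₁) Y_{lm}(Ω₂), m = −3…3:
  m=-3: (0.000548, -0.000292) × (0.142523, -0.172269) = (0.000028, -0.000136)  (running Σ = (0.000028, -0.000136))
  m=-2: (-0.002592, 0.012973) × (0.024687, 0.392524) = (-0.005156, -0.000697)  (running Σ = (-0.005129, -0.000833))
  m=-1: (-0.092041, -0.112251) × (-0.134187, -0.126012) = (-0.001794, 0.026661)  (running Σ = (-0.006923, 0.025828))
  m=0: (0.717320, -0.000000) × (-0.282709, 0.000000) = (-0.202793, 0.000000)  (running Σ = (-0.209716, 0.025828))
  m=1: (0.092041, -0.112251) × (0.134187, -0.126012) = (-0.001794, -0.026661)  (running Σ = (-0.211510, -0.000833))
  m=2: (-0.002592, -0.012973) × (0.024687, -0.392524) = (-0.005156, 0.000697)  (running Σ = (-0.216667, -0.000136))
  m=3: (-0.000548, -0.000292) × (-0.142523, -0.172269) = (0.000028, 0.000136)  (running Σ = (-0.216639, -0.000000))
Total Σ_m = (-0.216639, -0.000000). Multiply by 1.795196: (-0.388909, -0.000000). P_3(cos γ) = -0.388909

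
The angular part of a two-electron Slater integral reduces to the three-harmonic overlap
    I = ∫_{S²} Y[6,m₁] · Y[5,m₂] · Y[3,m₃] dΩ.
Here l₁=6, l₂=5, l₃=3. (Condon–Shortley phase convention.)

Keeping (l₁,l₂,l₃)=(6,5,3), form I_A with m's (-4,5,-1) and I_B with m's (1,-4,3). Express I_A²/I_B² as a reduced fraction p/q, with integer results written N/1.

l's match ⇒ only the (l;m) 3-j factors differ between A and B.
A: triangle coeff Δ(6,5,3) = 1/675675; Σ_t [8,8]: t=8:+1/322560 = 1/322560; (3j)²=18/1001 [(6 5 3; -4 5 -1)], sign=+1
B: triangle coeff Δ(6,5,3) = 1/675675; Σ_t [1,1]: t=1:−1/241920 = -1/241920; (3j)²=4/1001 [(6 5 3; 1 -4 3)], sign=-1
I_A²/I_B² = (18/1001)/(4/1001) = 9/2

9/2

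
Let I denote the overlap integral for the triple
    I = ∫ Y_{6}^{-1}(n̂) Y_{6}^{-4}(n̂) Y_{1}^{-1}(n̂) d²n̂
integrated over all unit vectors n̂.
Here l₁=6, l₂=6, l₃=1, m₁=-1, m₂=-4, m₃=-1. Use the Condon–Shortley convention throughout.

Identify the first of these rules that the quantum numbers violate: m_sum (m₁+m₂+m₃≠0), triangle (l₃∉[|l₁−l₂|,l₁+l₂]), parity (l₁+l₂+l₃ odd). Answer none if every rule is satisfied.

m_sum

m₁+m₂+m₃ = -1 − 4 − 1 = -6  ✗
triangle: |6−6|=0 ≤ l₃=1 ≤ 6+6=12
parity: l₁+l₂+l₃ = 13 is odd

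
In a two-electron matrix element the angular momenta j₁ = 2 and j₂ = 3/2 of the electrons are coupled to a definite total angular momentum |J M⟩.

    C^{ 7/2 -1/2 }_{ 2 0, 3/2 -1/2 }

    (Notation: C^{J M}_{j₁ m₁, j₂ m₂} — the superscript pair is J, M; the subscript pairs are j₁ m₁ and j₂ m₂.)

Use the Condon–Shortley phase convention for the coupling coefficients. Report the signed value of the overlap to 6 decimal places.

j₁+j₂−J=0  J+j₁−j₂=4  J−j₁+j₂=3  j₁+j₂+J+1=8
(j₁±m₁, j₂±m₂, J±M) = (2,2,1,2,3,4)
P² = 1152/35
sum k=0..0:
  [0] +1/8 = 1/8
S = 1/8
C² = P²·S² = 18/35 ; C = +0.717137

+√(18/35) ≈ +0.717137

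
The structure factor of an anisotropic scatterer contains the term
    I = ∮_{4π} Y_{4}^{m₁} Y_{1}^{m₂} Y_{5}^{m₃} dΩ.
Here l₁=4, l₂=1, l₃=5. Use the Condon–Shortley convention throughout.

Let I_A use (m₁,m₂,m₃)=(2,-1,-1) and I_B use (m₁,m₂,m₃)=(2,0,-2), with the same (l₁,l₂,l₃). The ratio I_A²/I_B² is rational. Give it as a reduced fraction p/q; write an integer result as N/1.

2/7

Shared (l₁,l₂,l₃)=(4,1,5): N and (l;000)² cancel in I_A²/I_B².
A: Δ = 0!·8!·2!/11! = 1/495; Racah Σ t=0..0: t=0:+1/2880 = 1/2880; ⇒ 3j(4 1 5; 2 -1 -1)² = 2/165, sgn +1
B: Δ = 0!·8!·2!/11! = 1/495; Racah Σ t=0..0: t=0:+1/1440 = 1/1440; ⇒ 3j(4 1 5; 2 0 -2)² = 7/165, sgn -1
I_A²/I_B² = (2/165)/(7/165) = 2/7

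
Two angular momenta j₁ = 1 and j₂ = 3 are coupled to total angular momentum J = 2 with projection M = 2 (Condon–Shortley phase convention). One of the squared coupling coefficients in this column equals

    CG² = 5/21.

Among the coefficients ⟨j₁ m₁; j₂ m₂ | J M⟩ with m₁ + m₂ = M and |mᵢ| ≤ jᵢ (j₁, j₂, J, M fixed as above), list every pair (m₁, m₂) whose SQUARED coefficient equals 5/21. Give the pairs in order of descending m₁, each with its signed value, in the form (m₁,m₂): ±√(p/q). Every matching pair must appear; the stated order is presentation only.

(0,2): −√(5/21)

Admissible pairs with m₁+m₂ = M = 2: (-1,3), (0,2), (1,1)
  (m₁,m₂)=(1,1): CG² = 1/21, CG = +√(1/21)
  (m₁,m₂)=(0,2): CG² = 5/21, CG = −√(5/21)   ← matches the target
  (m₁,m₂)=(-1,3): CG² = 5/7, CG = +√(5/7)
Pairs with CG² = 5/21: (0,2): −√(5/21)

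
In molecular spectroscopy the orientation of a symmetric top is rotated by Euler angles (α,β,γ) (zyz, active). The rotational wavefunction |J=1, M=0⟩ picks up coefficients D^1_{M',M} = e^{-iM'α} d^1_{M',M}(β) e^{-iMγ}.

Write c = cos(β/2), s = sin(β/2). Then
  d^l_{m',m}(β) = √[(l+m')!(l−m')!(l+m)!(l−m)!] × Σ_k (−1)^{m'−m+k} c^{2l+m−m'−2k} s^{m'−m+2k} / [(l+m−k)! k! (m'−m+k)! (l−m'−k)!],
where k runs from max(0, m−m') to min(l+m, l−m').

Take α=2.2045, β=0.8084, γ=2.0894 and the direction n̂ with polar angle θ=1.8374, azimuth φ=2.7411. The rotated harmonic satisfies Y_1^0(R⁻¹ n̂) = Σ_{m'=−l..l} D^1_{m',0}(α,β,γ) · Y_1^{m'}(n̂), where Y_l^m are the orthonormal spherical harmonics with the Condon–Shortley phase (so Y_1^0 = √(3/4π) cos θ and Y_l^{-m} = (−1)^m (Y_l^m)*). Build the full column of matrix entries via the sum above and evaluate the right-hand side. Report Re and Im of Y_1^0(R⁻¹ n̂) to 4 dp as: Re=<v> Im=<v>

Re=0.2041 Im=0.0000

Need the full column D^1_{m',0} for m'=−1..1 at α=2.2045, β=0.8084, γ=2.0894.
cos(β/2)=0.919417, sin(β/2)=0.393283
d^1_{-1,0}: single k=1 term ⇒ +0.511368;  D = -0.302798+0.412080i
d^1_{0,0}: k∈[0..1] ⇒ +0.845328 -0.154672 = +0.690656;  D = +0.690656+0.000000i
d^1_{1,0}: single k=0 term ⇒ -0.511368;  D = +0.302798+0.412080i
Y_1^{m'}(θ=1.8374,φ=2.7411) and Σ D·Y over m':
  (-0.3028+0.4121i)·(-0.3069-0.1299i)  (+0.6907+0.0000i)·(-0.1287+0.0000i)  (+0.3028+0.4121i)·(+0.3069-0.1299i)
Y_1^0(R⁻¹ n̂) = +0.204052+0.000000i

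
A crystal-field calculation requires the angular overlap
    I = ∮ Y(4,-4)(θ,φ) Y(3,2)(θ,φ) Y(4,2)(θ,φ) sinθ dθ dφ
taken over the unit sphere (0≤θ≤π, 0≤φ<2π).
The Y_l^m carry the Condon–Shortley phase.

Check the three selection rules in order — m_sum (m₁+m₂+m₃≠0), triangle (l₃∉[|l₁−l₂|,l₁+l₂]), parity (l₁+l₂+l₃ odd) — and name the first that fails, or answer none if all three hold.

Σmᵢ = 0  ✓
l₃∈[|l₁−l₂|,l₁+l₂]=[1,7], have l₃=4  ✓
Σlᵢ = 11 ⇒ odd  ✗

parity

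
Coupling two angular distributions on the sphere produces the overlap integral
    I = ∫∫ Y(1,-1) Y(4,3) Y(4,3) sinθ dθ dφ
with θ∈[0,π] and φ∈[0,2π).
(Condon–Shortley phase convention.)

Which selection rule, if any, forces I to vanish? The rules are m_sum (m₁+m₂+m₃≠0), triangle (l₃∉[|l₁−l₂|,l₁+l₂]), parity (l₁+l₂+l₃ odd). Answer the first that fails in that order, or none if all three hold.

m_sum

Σmᵢ = 5  ✗
l₃∈[|l₁−l₂|,l₁+l₂]=[3,5], have l₃=4
Σlᵢ = 9 ⇒ odd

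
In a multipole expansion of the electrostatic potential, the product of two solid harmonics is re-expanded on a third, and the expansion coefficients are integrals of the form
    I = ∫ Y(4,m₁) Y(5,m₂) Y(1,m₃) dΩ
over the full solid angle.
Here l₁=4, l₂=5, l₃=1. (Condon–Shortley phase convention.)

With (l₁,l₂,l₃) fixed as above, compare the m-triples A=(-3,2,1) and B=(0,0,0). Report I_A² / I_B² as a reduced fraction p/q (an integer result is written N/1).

3/25

l's match ⇒ only the (l;m) 3-j factors differ between A and B.
A: triangle coeff Δ(4,5,1) = 1/495; Σ_t [7,7]: t=7:−1/10080 = -1/10080; (3j)²=1/165 [(4 5 1; -3 2 1)], sign=-1
B: triangle coeff Δ(4,5,1) = 1/495; Σ_t [4,4]: t=4:+1/576 = 1/576; (3j)²=5/99 [(4 5 1; 0 0 0)], sign=-1
I_A²/I_B² = (1/165)/(5/99) = 3/25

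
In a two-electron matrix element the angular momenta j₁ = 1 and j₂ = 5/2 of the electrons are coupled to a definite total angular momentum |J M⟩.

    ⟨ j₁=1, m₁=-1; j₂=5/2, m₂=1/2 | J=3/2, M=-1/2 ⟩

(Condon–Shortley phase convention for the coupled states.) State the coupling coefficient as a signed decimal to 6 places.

j₁+j₂−J=2  J+j₁−j₂=0  J−j₁+j₂=3  j₁+j₂+J+1=6
(j₁±m₁, j₂±m₂, J±M) = (0,2,3,2,1,2)
P² = 16/5
sum k=2..2:
  [2] +1/4 = 1/4
S = 1/4
C² = P²·S² = 1/5 ; C = +0.447214

+0.447214  (= +√(1/5))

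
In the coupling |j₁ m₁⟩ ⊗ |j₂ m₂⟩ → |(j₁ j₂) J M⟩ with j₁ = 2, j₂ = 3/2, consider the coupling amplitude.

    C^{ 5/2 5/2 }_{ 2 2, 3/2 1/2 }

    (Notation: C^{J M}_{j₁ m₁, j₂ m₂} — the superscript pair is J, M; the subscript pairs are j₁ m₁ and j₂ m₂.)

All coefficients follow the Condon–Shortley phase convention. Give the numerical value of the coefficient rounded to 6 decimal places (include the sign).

√[6·1!3!2!/7! · 4!0!2!1!5!0!] = √(576/7)
  +(−1)^0/∏(0,1,0,2,3,0)! = 1/12  (running 1/12)
⟨..|..⟩ = √(576/7)·(1/12) = +0.755929

+0.755929  (= +√(4/7))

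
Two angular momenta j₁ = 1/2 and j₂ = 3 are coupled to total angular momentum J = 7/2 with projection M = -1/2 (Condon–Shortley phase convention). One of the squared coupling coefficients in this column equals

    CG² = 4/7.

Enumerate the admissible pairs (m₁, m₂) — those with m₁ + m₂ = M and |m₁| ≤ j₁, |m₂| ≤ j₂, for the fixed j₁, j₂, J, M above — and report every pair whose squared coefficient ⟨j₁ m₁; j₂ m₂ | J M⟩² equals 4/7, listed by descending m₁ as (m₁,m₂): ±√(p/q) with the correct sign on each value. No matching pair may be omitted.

Admissible pairs with m₁+m₂ = M = -1/2: (-1/2,0), (1/2,-1)
  (m₁,m₂)=(1/2,-1): CG² = 3/7, CG = +√(3/7)
  (m₁,m₂)=(-1/2,0): CG² = 4/7, CG = +√(4/7)   ← matches the target
Pairs with CG² = 4/7: (-1/2,0): +√(4/7)

(-1/2,0): +√(4/7)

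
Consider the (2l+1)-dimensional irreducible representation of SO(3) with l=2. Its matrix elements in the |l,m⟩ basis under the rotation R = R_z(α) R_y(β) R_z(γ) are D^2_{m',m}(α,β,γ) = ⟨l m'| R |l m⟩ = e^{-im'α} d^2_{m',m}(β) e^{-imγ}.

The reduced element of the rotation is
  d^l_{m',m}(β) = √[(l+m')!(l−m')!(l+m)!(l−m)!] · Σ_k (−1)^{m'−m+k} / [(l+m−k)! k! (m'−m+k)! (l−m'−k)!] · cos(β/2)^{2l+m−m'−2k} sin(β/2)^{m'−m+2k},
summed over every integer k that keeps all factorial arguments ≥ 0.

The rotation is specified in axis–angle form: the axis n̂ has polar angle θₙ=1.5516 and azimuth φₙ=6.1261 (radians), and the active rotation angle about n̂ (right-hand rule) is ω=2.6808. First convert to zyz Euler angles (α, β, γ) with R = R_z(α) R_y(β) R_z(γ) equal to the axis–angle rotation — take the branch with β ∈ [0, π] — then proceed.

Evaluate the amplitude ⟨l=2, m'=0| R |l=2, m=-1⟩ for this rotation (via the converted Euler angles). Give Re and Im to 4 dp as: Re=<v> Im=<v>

Re=-0.1156 Im=0.4751

Axis–angle → zyz. n̂ = (sinθₙcosφₙ, sinθₙsinφₙ, cosθₙ) = (+0.987505, -0.156411, +0.019195), ω = 2.6808.
R = I cosω + sinω [n̂]ₓ + (1−cosω) n̂n̂ᵀ gives
  R = [+0.952924, -0.301339, -0.033616; -0.284269, -0.849323, -0.444794; +0.105483, +0.433411, -0.895002]
β = atan2(√(R₁₃²+R₂₃²), R₃₃) = 2.679232; α = atan2(R₂₃, R₁₃) mod 2π = 4.636956; γ = atan2(R₃₂, −R₃₁) mod 2π = 1.809534
Split into d^2_{0,-1}(β=2.6792) × two z-phases.
With c≡cos(β/2)=0.229127 and s≡sin(β/2)=0.973397, N=[2·2·1·6]^{1/2}=4.898979
The bounds max(0,m−m')=0 and min(l+m,l−m')=1 give 2 terms
  k=0: (−1)^1·4.8990/(2)·0.2291^3·0.9734^1 = -0.028681
  k=1: (−1)^2·4.8990/(2)·0.2291^1·0.9734^3 = +0.517632
d^2_{0,-1}(2.6792) = -0.028681 +0.517632 = +0.488951
Attach z-rotation phases: D = e^{-i(0)(4.6370)}·(+0.488951)·e^{-i(-1)(1.8095)} = -0.115625+0.475083i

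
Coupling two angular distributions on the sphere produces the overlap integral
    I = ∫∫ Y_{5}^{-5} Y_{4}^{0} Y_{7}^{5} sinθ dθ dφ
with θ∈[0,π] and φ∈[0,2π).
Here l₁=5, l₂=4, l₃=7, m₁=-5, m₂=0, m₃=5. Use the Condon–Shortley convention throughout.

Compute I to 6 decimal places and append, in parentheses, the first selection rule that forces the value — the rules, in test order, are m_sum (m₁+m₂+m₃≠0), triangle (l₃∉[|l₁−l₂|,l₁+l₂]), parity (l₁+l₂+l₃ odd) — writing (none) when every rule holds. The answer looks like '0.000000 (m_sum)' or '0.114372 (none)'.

m-sum 0 ✓  L=16 even ✓  1≤7≤9 ✓
Π(2lᵢ+1) = 11×9×15 = 1485
triangle coeff Δ(5,4,7) = 1/6126120
Σ_t [0,2]: t=0:+1/69120 t=1:−1/20736 t=2:+1/69120 = -1/51840
(3j)²=280/21879 [(5 4 7; 0 0 0)], sign=+1
Σ_t [2,2]: t=2:+1/3870720 = 1/3870720
(3j)²=135/6188 [(5 4 7; -5 0 5)], sign=+1
⇒ 4πI² = 20250/48841
I = (+1)√(20250/48841/(4π)) = 0.18164160
No selection rule forces the value: the integral is nonzero (none).

0.181642 (none)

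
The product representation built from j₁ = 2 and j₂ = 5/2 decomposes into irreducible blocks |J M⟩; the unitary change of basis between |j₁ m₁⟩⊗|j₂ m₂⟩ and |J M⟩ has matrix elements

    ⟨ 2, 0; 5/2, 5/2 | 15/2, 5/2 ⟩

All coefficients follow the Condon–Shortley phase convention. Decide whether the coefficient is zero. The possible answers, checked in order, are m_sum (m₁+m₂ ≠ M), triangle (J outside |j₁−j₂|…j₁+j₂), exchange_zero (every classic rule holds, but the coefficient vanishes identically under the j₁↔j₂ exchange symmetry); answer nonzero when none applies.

triangle

m-sum: m₁+m₂ = 0+5/2 = 5/2, M = 5/2  ✓
triangle: need |j₁−j₂| ≤ J ≤ j₁+j₂, i.e. J ∈ [1/2, 9/2]; J = 15/2 is outside ✗ ⇒ coefficient is 0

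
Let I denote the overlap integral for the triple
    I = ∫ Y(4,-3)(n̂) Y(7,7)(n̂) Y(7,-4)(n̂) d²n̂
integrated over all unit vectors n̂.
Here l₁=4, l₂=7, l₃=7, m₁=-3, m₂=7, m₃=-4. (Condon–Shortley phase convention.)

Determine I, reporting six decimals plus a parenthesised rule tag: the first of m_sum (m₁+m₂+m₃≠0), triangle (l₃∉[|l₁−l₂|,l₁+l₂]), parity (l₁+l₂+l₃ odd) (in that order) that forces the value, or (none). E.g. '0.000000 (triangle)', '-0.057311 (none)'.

0.102369 (none)

Checks pass: Σm=0; 18 even; l₃=7∈[3,11].
(2·4+1)(2·7+1)(2·7+1) = 2025
Δ: 4! 4! 10! / 19! → 1/58198140
sum: t=0:+1/17418240 t=1:−1/622080 t=2:+1/230400 t=3:−1/622080 t=4:+1/17418240 = 1/806400
3j²(4 7 7; 0 0 0) = Δ·Π!·Σ² = 2268/230945  (sign -1)
sum: t=4:+1/522547200 = 1/522547200
3j²(4 7 7; -3 7 -4) = Δ·Π!·Σ² = 77/11628  (sign -1)
combine: 4πI² = 2025·2268/230945·77/11628 = 178605/1356277
take √, sign +1: I = 0.10236881
No selection rule forces the value: the integral is nonzero (none).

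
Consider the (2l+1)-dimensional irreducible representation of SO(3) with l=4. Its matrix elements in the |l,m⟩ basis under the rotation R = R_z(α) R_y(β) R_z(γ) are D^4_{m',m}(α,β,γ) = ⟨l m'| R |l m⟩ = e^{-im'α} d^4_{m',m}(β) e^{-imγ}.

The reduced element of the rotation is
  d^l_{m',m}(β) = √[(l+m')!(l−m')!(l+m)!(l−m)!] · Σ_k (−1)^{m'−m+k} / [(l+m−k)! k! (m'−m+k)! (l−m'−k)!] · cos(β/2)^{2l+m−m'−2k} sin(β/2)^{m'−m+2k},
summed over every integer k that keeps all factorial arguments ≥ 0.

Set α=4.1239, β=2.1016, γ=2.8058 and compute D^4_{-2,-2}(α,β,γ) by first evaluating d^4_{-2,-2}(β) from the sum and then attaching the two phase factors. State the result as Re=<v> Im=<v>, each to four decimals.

Re=0.1059 Im=0.3715

First d^4_{-2,-2}(β=2.1016), then the phase factors e^{-i(-2)α} and e^{-i(-2)γ}:
With c≡cos(β/2)=0.496877 and s≡sin(β/2)=0.867821, N=[2·720·2·720]^{1/2}=1440.000000
k∈{0,1,2} keeps every argument non-negative
  k=0: (−1)^0·1440.0000/(1440)·0.4969^8·0.8678^0 = +0.003715
  k=1: (−1)^1·1440.0000/(120)·0.4969^6·0.8678^2 = -0.135999
  k=2: (−1)^2·1440.0000/(96)·0.4969^4·0.8678^4 = +0.518570
d^4_{-2,-2}(2.1016) = +0.003715 -0.135999 +0.518570 = +0.386286
Attach z-rotation phases: D = e^{-i(-2)(4.1239)}·(+0.386286)·e^{-i(-2)(2.8058)} = +0.105923+0.371480i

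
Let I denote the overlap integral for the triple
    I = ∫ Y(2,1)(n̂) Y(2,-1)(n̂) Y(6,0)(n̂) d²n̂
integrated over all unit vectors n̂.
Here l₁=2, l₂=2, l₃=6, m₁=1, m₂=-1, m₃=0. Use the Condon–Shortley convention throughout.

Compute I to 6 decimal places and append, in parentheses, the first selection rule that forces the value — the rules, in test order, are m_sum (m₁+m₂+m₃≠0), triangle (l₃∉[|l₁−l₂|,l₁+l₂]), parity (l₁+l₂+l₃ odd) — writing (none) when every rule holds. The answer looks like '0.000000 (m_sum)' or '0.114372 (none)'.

l₃=6 ∉ [0,4] — triangle fails ⇒ I = 0

0.000000 (triangle)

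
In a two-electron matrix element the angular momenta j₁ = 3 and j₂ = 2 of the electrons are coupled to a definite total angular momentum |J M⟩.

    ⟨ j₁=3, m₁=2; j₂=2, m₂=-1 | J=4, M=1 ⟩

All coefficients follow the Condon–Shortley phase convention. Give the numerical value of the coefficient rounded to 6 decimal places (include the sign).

+√(7/20) = +0.591608

triangle: 1!*5!*3!/10! = 720/3628800
(j±m)!: 5!*1!*1!*3!*5!*3! = 518400
prefactor² = (2J+1)*Δ*N² = 6480/7
  k=0: +1/(0!*1!*1!*1!*4!*2!) = 1/48
  k=1: −1/(1!*0!*0!*0!*5!*3!) = -1/720
Σ = 7/360  ⇒  CG² = 6480/7*(7/360)² = 7/20
CG = +√(7/20) = +0.591608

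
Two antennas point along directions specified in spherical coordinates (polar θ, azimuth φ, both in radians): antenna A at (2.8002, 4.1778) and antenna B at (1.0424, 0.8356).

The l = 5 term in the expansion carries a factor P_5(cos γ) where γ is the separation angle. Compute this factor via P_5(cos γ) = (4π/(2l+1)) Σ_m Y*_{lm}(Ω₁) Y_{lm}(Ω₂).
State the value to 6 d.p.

Term-by-term m-sum for l=5 (normalisation 4π/11 = 1.142397):
  m=-5: (-0.000882+0.001742i) × (-0.113562+0.191884i) = -0.000234-0.000367i  (running Σ = -0.000234-0.000367i)
  m=-4: (+0.009341+0.014652i) × (-0.403338+0.082100i) = -0.004971-0.005143i  (running Σ = -0.005205-0.005510i)
  m=-3: (+0.090714-0.002992i) × (-0.231002-0.170128i) = -0.021464-0.014742i  (running Σ = -0.026669-0.020252i)
  m=-2: (+0.143203-0.261126i) × (+0.015170+0.150586i) = +0.041495+0.017603i  (running Σ = +0.014826-0.002649i)
  m=-1: (-0.280008-0.472908i) × (-0.222949+0.246538i) = +0.179017+0.036402i  (running Σ = +0.193843+0.033753i)
  m=0: (-0.277097-0.000000i) × (+0.075363+0.000000i) = -0.020883-0.000000i  (running Σ = +0.172960+0.033753i)
  m=1: (+0.280008-0.472908i) × (+0.222949+0.246538i) = +0.179017-0.036402i  (running Σ = +0.351977-0.002649i)
  m=2: (+0.143203+0.261126i) × (+0.015170-0.150586i) = +0.041495-0.017603i  (running Σ = +0.393472-0.020252i)
  m=3: (-0.090714-0.002992i) × (+0.231002-0.170128i) = -0.021464+0.014742i  (running Σ = +0.372007-0.005510i)
  m=4: (+0.009341-0.014652i) × (-0.403338-0.082100i) = -0.004971+0.005143i  (running Σ = +0.367037-0.000367i)
  m=5: (+0.000882+0.001742i) × (+0.113562+0.191884i) = -0.000234+0.000367i  (running Σ = +0.366803-0.000000i)
Σ over m = +0.366803-0.000000i; ×(4π/11) → +0.419034-0.000000i. Real part: 0.419034

0.419034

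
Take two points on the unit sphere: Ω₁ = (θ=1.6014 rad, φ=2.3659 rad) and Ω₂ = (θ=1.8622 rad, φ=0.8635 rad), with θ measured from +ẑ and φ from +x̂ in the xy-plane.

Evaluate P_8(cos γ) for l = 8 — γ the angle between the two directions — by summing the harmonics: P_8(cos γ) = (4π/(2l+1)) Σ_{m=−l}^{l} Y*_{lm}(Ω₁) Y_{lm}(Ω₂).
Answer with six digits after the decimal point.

Addition theorem: P_8(cos γ) = (4π/17) Σ_m Y*_{lm}(Ω₁) Y_{lm}(Ω₂), m = −8…8:
  m=-8: (+0.511954+0.039830i) × (+0.296195-0.213616i) = +0.160147-0.097564i  (running Σ = +0.160147-0.097564i)
  m=-7: (+0.041342+0.047379i) × (-0.425721-0.103588i) = -0.012692-0.024453i  (running Σ = +0.147454-0.122017i)
  m=-6: (+0.021539-0.369461i) × (+0.031259+0.061750i) = +0.023488-0.010219i  (running Σ = +0.170942-0.132236i)
  m=-5: (+0.054892-0.049808i) × (-0.127668+0.306319i) = +0.008249+0.023173i  (running Σ = +0.179191-0.109062i)
  m=-4: (-0.329210-0.012787i) × (+0.190544-0.061543i) = -0.063516+0.017824i  (running Σ = +0.115675-0.091238i)
  m=-3: (-0.054500-0.057769i) × (+0.210360+0.129289i) = -0.003996-0.019199i  (running Σ = +0.111679-0.110437i)
  m=-2: (-0.006062+0.312271i) × (-0.038210-0.242625i) = +0.075996-0.010461i  (running Σ = +0.187676-0.120898i)
  m=-1: (-0.058320+0.057199i) × (+0.132903-0.155472i) = +0.001142+0.016669i  (running Σ = +0.188818-0.104229i)
  m=0: (+0.307372-0.000000i) × (-0.256640+0.000000i) = -0.078884+0.000000i  (running Σ = +0.109934-0.104229i)
  m=1: (+0.058320+0.057199i) × (-0.132903-0.155472i) = +0.001142-0.016669i  (running Σ = +0.111076-0.120898i)
  m=2: (-0.006062-0.312271i) × (-0.038210+0.242625i) = +0.075996+0.010461i  (running Σ = +0.187072-0.110437i)
  m=3: (+0.054500-0.057769i) × (-0.210360+0.129289i) = -0.003996+0.019199i  (running Σ = +0.183076-0.091238i)
  m=4: (-0.329210+0.012787i) × (+0.190544+0.061543i) = -0.063516-0.017824i  (running Σ = +0.119560-0.109062i)
  m=5: (-0.054892-0.049808i) × (+0.127668+0.306319i) = +0.008249-0.023173i  (running Σ = +0.127809-0.132236i)
  m=6: (+0.021539+0.369461i) × (+0.031259-0.061750i) = +0.023488+0.010219i  (running Σ = +0.151297-0.122017i)
  m=7: (-0.041342+0.047379i) × (+0.425721-0.103588i) = -0.012692+0.024453i  (running Σ = +0.138605-0.097564i)
  m=8: (+0.511954-0.039830i) × (+0.296195+0.213616i) = +0.160147+0.097564i  (running Σ = +0.298751+0.000000i)
Total Σ_m = +0.298751+0.000000i. Multiply by 0.739198: +0.220837+0.000000i. P_8(cos γ) = 0.220837

0.220837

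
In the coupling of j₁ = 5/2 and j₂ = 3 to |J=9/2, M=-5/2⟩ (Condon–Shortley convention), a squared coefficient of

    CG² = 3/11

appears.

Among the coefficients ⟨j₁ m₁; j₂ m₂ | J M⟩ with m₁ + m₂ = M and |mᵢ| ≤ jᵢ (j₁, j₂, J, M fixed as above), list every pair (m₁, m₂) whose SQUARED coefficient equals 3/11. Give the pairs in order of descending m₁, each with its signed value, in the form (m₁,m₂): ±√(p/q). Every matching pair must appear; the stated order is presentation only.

Admissible pairs with m₁+m₂ = M = -5/2: (-5/2,0), (-3/2,-1), (-1/2,-2), (1/2,-3)
  (m₁,m₂)=(1/2,-3): CG² = 3/11, CG = +√(3/11)   ← matches the target
  (m₁,m₂)=(-1/2,-2): CG² = 49/198, CG = +√(49/198)
  (m₁,m₂)=(-3/2,-1): CG² = 10/99, CG = −√(10/99)
  (m₁,m₂)=(-5/2,0): CG² = 25/66, CG = −√(25/66)
Pairs with CG² = 3/11: (1/2,-3): +√(3/11)

(1/2,-3): +√(3/11)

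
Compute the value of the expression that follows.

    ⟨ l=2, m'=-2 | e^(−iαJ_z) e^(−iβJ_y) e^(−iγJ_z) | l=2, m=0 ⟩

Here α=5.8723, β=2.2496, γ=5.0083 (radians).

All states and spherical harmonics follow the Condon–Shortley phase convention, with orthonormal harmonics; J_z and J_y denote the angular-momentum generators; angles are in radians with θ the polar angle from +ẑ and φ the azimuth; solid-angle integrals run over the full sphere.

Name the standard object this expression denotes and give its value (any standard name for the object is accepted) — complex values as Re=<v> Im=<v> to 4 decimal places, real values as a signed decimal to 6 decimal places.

Wigner D-matrix element, Re=0.2526 Im=-0.2717

This is a Wigner D-matrix element — the rotation-matrix element ⟨l m'| R(α,β,γ) |l m⟩ in the angular-momentum basis.
Split into d^2_{-2,0}(β=2.2496) × two z-phases.
Half-angle: c=0.431357, s=0.902181. N=√(1·24·2·2)=9.797959
k∈{2} keeps every argument non-negative
  k=2: (−1)^0·9.7980/(4)·0.4314^2·0.9022^2 = +0.370968
d^2_{-2,0}(2.2496) = +0.370968
D = (+0.680926-0.732353i)·(+0.370968)·(+1.000000+0.000000i) = +0.252602-0.271680i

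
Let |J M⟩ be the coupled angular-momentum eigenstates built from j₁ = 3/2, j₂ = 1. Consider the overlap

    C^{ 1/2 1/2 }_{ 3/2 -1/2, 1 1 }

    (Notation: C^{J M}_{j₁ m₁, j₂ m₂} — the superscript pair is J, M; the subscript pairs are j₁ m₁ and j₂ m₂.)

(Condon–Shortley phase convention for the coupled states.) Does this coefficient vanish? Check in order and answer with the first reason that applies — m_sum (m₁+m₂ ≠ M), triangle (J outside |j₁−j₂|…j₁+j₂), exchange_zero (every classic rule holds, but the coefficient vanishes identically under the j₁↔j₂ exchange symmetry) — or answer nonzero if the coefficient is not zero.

m-sum: m₁+m₂ = -1/2+1 = 1/2, M = 1/2  ✓
triangle: |j₁−j₂| = 1/2 ≤ J = 1/2 ≤ j₁+j₂ = 5/2  ✓
exchange: j₁≠j₂ or m₁≠m₂ — the exchange symmetry imposes no constraint here
value check: CG = +√(1/6) = +0.408248 ≠ 0

nonzero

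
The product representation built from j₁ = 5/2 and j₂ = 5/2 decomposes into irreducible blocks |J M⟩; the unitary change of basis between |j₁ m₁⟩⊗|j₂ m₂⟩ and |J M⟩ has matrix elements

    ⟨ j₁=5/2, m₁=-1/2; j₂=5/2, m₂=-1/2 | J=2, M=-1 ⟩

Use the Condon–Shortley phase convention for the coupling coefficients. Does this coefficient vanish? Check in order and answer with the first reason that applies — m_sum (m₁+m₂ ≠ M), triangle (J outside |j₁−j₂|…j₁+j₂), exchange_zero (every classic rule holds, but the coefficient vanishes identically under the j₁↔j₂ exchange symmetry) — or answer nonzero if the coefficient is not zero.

m-sum: m₁+m₂ = -1/2+(-1/2) = -1, M = -1  ✓
triangle: |j₁−j₂| = 0 ≤ J = 2 ≤ j₁+j₂ = 5  ✓
exchange: j₁=j₂ and m₁=m₂, and (−1)^(j₁+j₂−J) = (−1)^3 = −1 forces ⟨j₁m₁;j₂m₂|JM⟩ = −⟨j₂m₂;j₁m₁|JM⟩ = −⟨j₁m₁;j₂m₂|JM⟩ ⇒ the coefficient vanishes identically
Racah sum check: Σ_k collapses to 0 ⇒ CG = 0

exchange_zero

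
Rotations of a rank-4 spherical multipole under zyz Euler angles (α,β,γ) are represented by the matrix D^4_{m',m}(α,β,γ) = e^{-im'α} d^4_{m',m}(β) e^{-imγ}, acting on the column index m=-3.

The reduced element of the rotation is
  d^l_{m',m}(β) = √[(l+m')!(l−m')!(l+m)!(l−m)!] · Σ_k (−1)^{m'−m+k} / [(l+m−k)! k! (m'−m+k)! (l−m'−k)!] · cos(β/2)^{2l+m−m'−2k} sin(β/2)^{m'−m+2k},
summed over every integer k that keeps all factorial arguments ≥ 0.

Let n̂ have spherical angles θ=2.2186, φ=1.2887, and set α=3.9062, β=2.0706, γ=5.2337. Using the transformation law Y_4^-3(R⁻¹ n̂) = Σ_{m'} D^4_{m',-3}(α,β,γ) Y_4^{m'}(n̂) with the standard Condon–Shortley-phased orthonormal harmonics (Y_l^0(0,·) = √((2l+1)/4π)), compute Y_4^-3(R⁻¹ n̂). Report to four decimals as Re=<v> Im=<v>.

Need the full column D^4_{m',-3} for m'=−4..4 at α=3.9062, β=2.0706, γ=5.2337.
cos(β/2)=0.510268, sin(β/2)=0.860015
d^4_{-4,-3}: single k=1 term ⇒ +0.021910;  D = +0.021821-0.001970i
d^4_{-3,-3}: k∈[0..1] ⇒ +0.004596 -0.091390 = -0.086794;  D = +0.056980-0.065472i
d^4_{-2,-3}: k∈[0..1] ⇒ -0.028984 +0.246999 = +0.218015;  D = -0.010558-0.217759i
d^4_{-1,-3}: k∈[0..1] ⇒ +0.103627 -0.490611 = -0.386984;  D = -0.281101-0.265968i
d^4_{0,-3}: k∈[0..1] ⇒ -0.260360 +0.739589 = +0.479229;  D = -0.479217+0.003289i
d^4_{1,-3}: k∈[0..1] ⇒ +0.490611 -0.836189 = -0.345578;  D = -0.247740+0.240934i
d^4_{2,-3}: k∈[0..1] ⇒ -0.701635 +0.664364 = -0.037271;  D = +0.001294-0.037249i
d^4_{3,-3}: k∈[0..1] ⇒ +0.737449 -0.299261 = +0.438188;  D = -0.292178-0.326559i
d^4_{4,-3}: single k=0 term ⇒ -0.502212;  D = -0.500751-0.038282i
Y_4^{m'}(θ=2.2186,φ=1.2887) and Σ D·Y over m':
  (+0.0218-0.0020i)·(+0.0766+0.1617i)  (+0.0570-0.0655i)·(+0.2868-0.2538i)  (-0.0106-0.2178i)·(-0.2784-0.1762i)  (-0.2811-0.2660i)·(+0.0286-0.0986i)  (-0.4792+0.0033i)·(-0.3473+0.0000i)  (-0.2477+0.2409i)·(-0.0286-0.0986i)  (+0.0013-0.0372i)·(-0.2784+0.1762i)  (-0.2922-0.3266i)·(-0.2868-0.2538i)  (-0.5008-0.0383i)·(+0.0766-0.1617i)
Y_4^-3(R⁻¹ n̂) = +0.091863+0.325600i

Re=0.0919 Im=0.3256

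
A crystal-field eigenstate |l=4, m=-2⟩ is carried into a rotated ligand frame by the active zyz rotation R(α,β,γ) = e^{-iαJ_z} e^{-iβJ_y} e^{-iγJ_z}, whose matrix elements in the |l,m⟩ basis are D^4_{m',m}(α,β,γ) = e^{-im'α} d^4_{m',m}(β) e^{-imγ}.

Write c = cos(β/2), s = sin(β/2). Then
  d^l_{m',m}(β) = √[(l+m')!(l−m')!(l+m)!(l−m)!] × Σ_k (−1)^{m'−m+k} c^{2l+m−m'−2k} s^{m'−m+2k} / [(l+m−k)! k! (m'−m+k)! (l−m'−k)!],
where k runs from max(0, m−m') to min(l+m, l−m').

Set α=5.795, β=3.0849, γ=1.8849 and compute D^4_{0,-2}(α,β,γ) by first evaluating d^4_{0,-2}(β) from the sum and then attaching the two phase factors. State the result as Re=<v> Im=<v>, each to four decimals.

First d^4_{0,-2}(β=3.0849), then the phase factors e^{-i(0)α} and e^{-i(-2)γ}:
c=cos(3.084900/2)=0.028343, s=sin(3.084900/2)=0.999598; N=√[24·24·2·720]=910.735966
k∈{0,1,2} keeps every argument non-negative
  k=0: (−1)^2·910.7360/(96)·0.0283^6·0.9996^2 = +0.000000
  k=1: (−1)^3·910.7360/(36)·0.0283^4·0.9996^4 = -0.000016
  k=2: (−1)^4·910.7360/(96)·0.0283^2·0.9996^6 = +0.007602
d^4_{0,-2}(3.0849) = +0.000000 -0.000016 +0.007602 = +0.007586
D = (+1.000000+0.000000i)·(+0.007586)·(-0.809082-0.587695i) = -0.006138-0.004458i

Re=-0.0061 Im=-0.0045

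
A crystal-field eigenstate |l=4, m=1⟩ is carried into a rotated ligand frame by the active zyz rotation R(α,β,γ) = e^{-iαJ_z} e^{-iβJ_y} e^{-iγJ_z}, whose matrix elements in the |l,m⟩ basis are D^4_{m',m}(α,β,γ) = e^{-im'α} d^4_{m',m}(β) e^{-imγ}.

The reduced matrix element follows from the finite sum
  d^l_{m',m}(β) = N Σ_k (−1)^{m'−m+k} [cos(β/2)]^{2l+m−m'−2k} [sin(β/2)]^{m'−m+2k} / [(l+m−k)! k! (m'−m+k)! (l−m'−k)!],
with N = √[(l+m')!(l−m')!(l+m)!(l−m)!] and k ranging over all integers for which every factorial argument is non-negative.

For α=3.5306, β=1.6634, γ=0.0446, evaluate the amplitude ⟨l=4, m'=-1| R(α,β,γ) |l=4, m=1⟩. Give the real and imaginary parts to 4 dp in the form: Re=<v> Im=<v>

Re=0.2941 Im=0.1055

First d^4_{-1,1}(β=1.6634), then the phase factors e^{-i(-1)α} and e^{-i(1)γ}:
Half-angle: c=0.673620, s=0.739078. N=√(6·120·120·6)=720.000000
Admissible k: 2..5 (factorial args all ≥0)
  k=2: (−1)^0·720.0000/(72)·0.6736^6·0.7391^2 = +0.510353
  k=3: (−1)^1·720.0000/(24)·0.6736^4·0.7391^4 = -1.843071
  k=4: (−1)^2·720.0000/(48)·0.6736^2·0.7391^6 = +1.109333
  k=5: (−1)^3·720.0000/(720)·0.6736^0·0.7391^8 = -0.089027
d^4_{-1,1}(1.6634) = +0.510353 -1.843071 +1.109333 -0.089027 = -0.312412
D = (-0.925286-0.379270i)·(-0.312412)·(+0.999006-0.044585i) = +0.294065+0.105482i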